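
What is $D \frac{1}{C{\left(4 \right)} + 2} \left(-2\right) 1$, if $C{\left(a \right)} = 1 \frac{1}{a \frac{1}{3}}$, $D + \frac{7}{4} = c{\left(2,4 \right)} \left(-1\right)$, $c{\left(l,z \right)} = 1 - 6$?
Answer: $- \frac{26}{11} \approx -2.3636$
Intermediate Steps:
$c{\left(l,z \right)} = -5$ ($c{\left(l,z \right)} = 1 - 6 = -5$)
$D = \frac{13}{4}$ ($D = - \frac{7}{4} - -5 = - \frac{7}{4} + 5 = \frac{13}{4} \approx 3.25$)
$C{\left(a \right)} = \frac{3}{a}$ ($C{\left(a \right)} = 1 \frac{1}{a \frac{1}{3}} = 1 \frac{1}{\frac{1}{3} a} = 1 \frac{3}{a} = \frac{3}{a}$)
$D \frac{1}{C{\left(4 \right)} + 2} \left(-2\right) 1 = \frac{13 \frac{1}{\frac{3}{4} + 2} \left(-2\right) 1}{4} = \frac{13 \frac{1}{\frac{11}{4}} \left(-2\right) 1}{4} = \frac{13 \cdot \frac{4}{11} \left(-2\right) 1}{4} = \frac{13 \left(\left(- \frac{8}{11}\right) 1\right)}{4} = \frac{13}{4} \left(- \frac{8}{11}\right) = - \frac{26}{11}$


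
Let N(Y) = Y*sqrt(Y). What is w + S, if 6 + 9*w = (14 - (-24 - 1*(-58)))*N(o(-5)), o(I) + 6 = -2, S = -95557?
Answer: -286673/3 + 320*I*sqrt(2)/9 ≈ -95558.0 + 50.283*I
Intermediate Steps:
o(I) = -8 (o(I) = -6 - 2 = -8)
N(Y) = Y**(3/2)
w = -2/3 + 320*I*sqrt(2)/9 (w = -2/3 + ((14 - (-24 - 1*(-58)))*(-8)**(3/2))/9 = -2/3 + ((14 - (-24 + 58))*(-16*I*sqrt(2)))/9 = -2/3 + ((14 - 1*34)*(-16*I*sqrt(2)))/9 = -2/3 + ((14 - 34)*(-16*I*sqrt(2)))/9 = -2/3 + (-(-320)*I*sqrt(2))/9 = -2/3 + (320*I*sqrt(2))/9 = -2/3 + 320*I*sqrt(2)/9 ≈ -0.66667 + 50.283*I)
w + S = (-2/3 + 320*I*sqrt(2)/9) - 95557 = -286673/3 + 320*I*sqrt(2)/9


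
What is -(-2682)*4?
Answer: 10728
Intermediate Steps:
-(-2682)*4 = -894*(-12) = 10728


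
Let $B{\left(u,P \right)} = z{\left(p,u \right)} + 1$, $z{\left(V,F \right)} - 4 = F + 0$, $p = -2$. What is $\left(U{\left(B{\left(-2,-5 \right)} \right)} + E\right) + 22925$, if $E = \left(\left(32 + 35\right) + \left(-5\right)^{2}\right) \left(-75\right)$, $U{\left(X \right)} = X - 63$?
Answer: $15965$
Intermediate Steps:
$z{\left(V,F \right)} = 4 + F$ ($z{\left(V,F \right)} = 4 + \left(F + 0\right) = 4 + F$)
$B{\left(u,P \right)} = 5 + u$ ($B{\left(u,P \right)} = \left(4 + u\right) + 1 = 5 + u$)
$U{\left(X \right)} = -63 + X$ ($U{\left(X \right)} = X - 63 = -63 + X$)
$E = -6900$ ($E = \left(67 + 25\right) \left(-75\right) = 92 \left(-75\right) = -6900$)
$\left(U{\left(B{\left(-2,-5 \right)} \right)} + E\right) + 22925 = \left(\left(-63 + \left(5 - 2\right)\right) - 6900\right) + 22925 = \left(\left(-63 + 3\right) - 6900\right) + 22925 = \left(-60 - 6900\right) + 22925 = -6960 + 22925 = 15965$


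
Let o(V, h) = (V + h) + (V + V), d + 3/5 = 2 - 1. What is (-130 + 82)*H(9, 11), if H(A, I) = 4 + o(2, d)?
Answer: -2496/5 ≈ -499.20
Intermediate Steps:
d = ⅖ (d = -⅗ + (2 - 1) = -⅗ + 1 = ⅖ ≈ 0.40000)
o(V, h) = h + 3*V (o(V, h) = (V + h) + 2*V = h + 3*V)
H(A, I) = 52/5 (H(A, I) = 4 + (⅖ + 3*2) = 4 + (⅖ + 6) = 4 + 32/5 = 52/5)
(-130 + 82)*H(9, 11) = (-130 + 82)*(52/5) = -48*52/5 = -2496/5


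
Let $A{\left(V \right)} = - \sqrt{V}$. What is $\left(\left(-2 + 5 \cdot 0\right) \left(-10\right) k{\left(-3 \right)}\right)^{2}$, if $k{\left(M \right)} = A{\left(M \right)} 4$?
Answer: $-19200$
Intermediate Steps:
$k{\left(M \right)} = - 4 \sqrt{M}$ ($k{\left(M \right)} = - \sqrt{M} 4 = - 4 \sqrt{M}$)
$\left(\left(-2 + 5 \cdot 0\right) \left(-10\right) k{\left(-3 \right)}\right)^{2} = \left(\left(-2 + 5 \cdot 0\right) \left(-10\right) \left(- 4 \sqrt{-3}\right)\right)^{2} = \left(\left(-2 + 0\right) \left(-10\right) \left(- 4 i \sqrt{3}\right)\right)^{2} = \left(\left(-2\right) \left(-10\right) \left(- 4 i \sqrt{3}\right)\right)^{2} = \left(20 \left(- 4 i \sqrt{3}\right)\right)^{2} = \left(- 80 i \sqrt{3}\right)^{2} = -19200$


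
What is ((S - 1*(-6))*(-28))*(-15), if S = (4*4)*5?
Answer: 36120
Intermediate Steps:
S = 80 (S = 16*5 = 80)
((S - 1*(-6))*(-28))*(-15) = ((80 - 1*(-6))*(-28))*(-15) = ((80 + 6)*(-28))*(-15) = (86*(-28))*(-15) = -2408*(-15) = 36120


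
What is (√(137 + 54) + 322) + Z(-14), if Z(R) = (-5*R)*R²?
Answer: 14042 + √191 ≈ 14056.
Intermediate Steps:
Z(R) = -5*R³
(√(137 + 54) + 322) + Z(-14) = (√(137 + 54) + 322) - 5*(-14)³ = (√191 + 322) - 5*(-2744) = (322 + √191) + 13720 = 14042 + √191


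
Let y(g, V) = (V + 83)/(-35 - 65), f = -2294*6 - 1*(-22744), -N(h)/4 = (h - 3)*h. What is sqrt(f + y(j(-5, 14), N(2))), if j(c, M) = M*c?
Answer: sqrt(897909)/10 ≈ 94.758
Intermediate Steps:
N(h) = -4*h*(-3 + h) (N(h) = -4*(h - 3)*h = -4*(-3 + h)*h = -4*h*(-3 + h))
f = 8980 (f = -13764 + 22744 = 8980)
y(g, V) = -83/100 - V/100 (y(g, V) = (83 + V)/(-100) = (83 + V)*(-1/100) = -83/100 - V/100)
sqrt(f + y(j(-5, 14), N(2))) = sqrt(8980 + (-83/100 - 2*(3 - 1*2)/25)) = sqrt(8980 + (-83/100 - 2*(3 - 2)/25)) = sqrt(8980 + (-83/100 - 2/25)) = sqrt(8980 - 91/100) = sqrt(897909/100) = sqrt(897909)/10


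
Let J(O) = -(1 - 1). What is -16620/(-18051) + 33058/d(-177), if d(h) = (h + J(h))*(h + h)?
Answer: 273017653/188506593 ≈ 1.4483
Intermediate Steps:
J(O) = 0 (J(O) = -1*0 = 0)
d(h) = 2*h**2 (d(h) = (h + 0)*(h + h) = h*(2*h) = 2*h**2)
-16620/(-18051) + 33058/d(-177) = -16620/(-18051) + 33058/((2*(-177)**2)) = -16620*(-1/18051) + 33058/((2*31329)) = 5540/6017 + 33058/62658 = 5540/6017 + 33058*(1/62658) = 5540/6017 + 16529/31329 = 273017653/188506593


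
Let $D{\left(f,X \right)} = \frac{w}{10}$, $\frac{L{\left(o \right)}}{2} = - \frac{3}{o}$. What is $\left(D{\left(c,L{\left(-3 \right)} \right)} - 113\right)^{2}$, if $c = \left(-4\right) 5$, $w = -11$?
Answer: $\frac{1301881}{100} \approx 13019.0$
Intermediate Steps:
$L{\left(o \right)} = - \frac{6}{o}$ ($L{\left(o \right)} = 2 \left(- \frac{3}{o}\right) = - \frac{6}{o}$)
$c = -20$
$D{\left(f,X \right)} = - \frac{11}{10}$
$\left(D{\left(c,L{\left(-3 \right)} \right)} - 113\right)^{2} = \left(- \frac{11}{10} - 113\right)^{2} = \left(- \frac{1141}{10}\right)^{2} = \frac{1301881}{100}$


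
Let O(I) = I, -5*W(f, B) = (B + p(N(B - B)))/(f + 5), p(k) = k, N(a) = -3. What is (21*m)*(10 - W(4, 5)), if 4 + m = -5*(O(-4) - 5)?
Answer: 129724/15 ≈ 8648.3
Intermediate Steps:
W(f, B) = -(-3 + B)/(5*(5 + f)) (W(f, B) = -(B - 3)/(5*(f + 5)) = -(-3 + B)/(5*(5 + f)))
m = 41 (m = -4 - 5*(-4 - 5) = -4 - 5*(-9) = -4 + 45 = 41)
(21*m)*(10 - W(4, 5)) = (21*41)*(10 - (3 - 1*5)/(5*(5 + 4))) = 861*(10 - (3 - 5)/(5*9)) = 861*(10 - (-2)/(5*9)) = 861*(10 - 1*(-2/45)) = 861*(10 + 2/45) = 861*(452/45) = 129724/15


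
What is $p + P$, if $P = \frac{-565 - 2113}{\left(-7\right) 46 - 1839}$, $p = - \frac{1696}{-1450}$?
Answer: $\frac{3774078}{1566725} \approx 2.4089$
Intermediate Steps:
$p = \frac{848}{725}$ ($p = \left(-1696\right) \left(- \frac{1}{1450}\right) = \frac{848}{725} \approx 1.1697$)
$P = \frac{2678}{2161}$ ($P = - \frac{2678}{-322 - 1839} = - \frac{2678}{-2161} = \left(-2678\right) \left(- \frac{1}{2161}\right) = \frac{2678}{2161} \approx 1.2392$)
$p + P = \frac{848}{725} + \frac{2678}{2161} = \frac{3774078}{1566725}$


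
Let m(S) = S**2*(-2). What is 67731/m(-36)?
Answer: -22577/864 ≈ -26.131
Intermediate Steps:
m(S) = -2*S**2
67731/m(-36) = 67731/((-2*(-36)**2)) = 67731/((-2*1296)) = 67731/(-2592) = 67731*(-1/2592) = -22577/864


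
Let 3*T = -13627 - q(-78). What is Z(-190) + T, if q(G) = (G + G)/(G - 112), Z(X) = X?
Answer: -1348793/285 ≈ -4732.6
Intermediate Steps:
q(G) = 2*G/(-112 + G) (q(G) = (2*G)/(-112 + G) = 2*G/(-112 + G))
T = -1294643/285 (T = (-13627 - 2*(-78)/(-112 - 78))/3 = (-13627 - 2*(-78)/(-190))/3 = (-13627 - 2*(-78)*(-1)/190)/3 = (-13627 - 1*78/95)/3 = (-13627 - 78/95)/3 = (1/3)*(-1294643/95) = -1294643/285 ≈ -4542.6)
Z(-190) + T = -190 - 1294643/285 = -1348793/285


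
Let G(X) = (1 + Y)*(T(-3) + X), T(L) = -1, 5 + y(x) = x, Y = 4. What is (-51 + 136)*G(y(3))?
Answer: -1275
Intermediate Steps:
y(x) = -5 + x
G(X) = -5 + 5*X (G(X) = (1 + 4)*(-1 + X) = 5*(-1 + X) = -5 + 5*X)
(-51 + 136)*G(y(3)) = (-51 + 136)*(-5 + 5*(-5 + 3)) = 85*(-5 + 5*(-2)) = 85*(-5 - 10) = 85*(-15) = -1275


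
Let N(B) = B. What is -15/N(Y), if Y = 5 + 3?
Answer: -15/8 ≈ -1.8750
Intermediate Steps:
Y = 8
-15/N(Y) = -15/8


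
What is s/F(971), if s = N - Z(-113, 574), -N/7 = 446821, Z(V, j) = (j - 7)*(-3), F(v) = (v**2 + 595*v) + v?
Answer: -3126046/1521557 ≈ -2.0545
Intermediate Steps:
F(v) = v**2 + 596*v
Z(V, j) = 21 - 3*j (Z(V, j) = (-7 + j)*(-3) = 21 - 3*j)
N = -3127747 (N = -7*446821 = -3127747)
s = -3126046 (s = -3127747 - (21 - 3*574) = -3127747 - (21 - 1722) = -3127747 - 1*(-1701) = -3127747 + 1701 = -3126046)
s/F(971) = -3126046*1/(971*(596 + 971)) = -3126046/(971*1567) = -3126046/1521557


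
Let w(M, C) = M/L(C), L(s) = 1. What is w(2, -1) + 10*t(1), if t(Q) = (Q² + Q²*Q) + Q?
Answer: 32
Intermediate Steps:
w(M, C) = M (w(M, C) = M/1 = M*1 = M)
t(Q) = Q + Q² + Q³ (t(Q) = (Q² + Q³) + Q = Q + Q² + Q³)
w(2, -1) + 10*t(1) = 2 + 10*(1*(1 + 1 + 1²)) = 2 + 10*(1*(1 + 1 + 1)) = 2 + 10*(1*3) = 2 + 10*3 = 2 + 30 = 32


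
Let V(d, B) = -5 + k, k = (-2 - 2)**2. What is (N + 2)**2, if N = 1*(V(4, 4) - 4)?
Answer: 81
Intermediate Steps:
k = 16 (k = (-4)**2 = 16)
V(d, B) = 11 (V(d, B) = -5 + 16 = 11)
N = 7 (N = 1*(11 - 4) = 1*7 = 7)
(N + 2)**2 = (7 + 2)**2 = 9**2 = 81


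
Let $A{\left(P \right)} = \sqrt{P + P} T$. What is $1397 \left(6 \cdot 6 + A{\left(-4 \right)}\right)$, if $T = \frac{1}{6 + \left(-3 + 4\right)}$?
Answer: $50292 + \frac{2794 i \sqrt{2}}{7} \approx 50292.0 + 564.47 i$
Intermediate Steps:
$T = \frac{1}{7}$ ($T = \frac{1}{6 + 1} = \frac{1}{7} \approx 0.14286$)
$A{\left(P \right)} = \frac{\sqrt{2} \sqrt{P}}{7}$ ($A{\left(P \right)} = \sqrt{P + P} \frac{1}{7} = \sqrt{2 P} \frac{1}{7} = \sqrt{2} \sqrt{P} \frac{1}{7} = \frac{\sqrt{2} \sqrt{P}}{7}$)
$1397 \left(6 \cdot 6 + A{\left(-4 \right)}\right) = 1397 \left(6 \cdot 6 + \frac{\sqrt{2} \sqrt{-4}}{7}\right) = 1397 \left(36 + \frac{\sqrt{2} \cdot 2 i}{7}\right) = 1397 \left(36 + \frac{2 i \sqrt{2}}{7}\right) = 50292 + \frac{2794 i \sqrt{2}}{7}$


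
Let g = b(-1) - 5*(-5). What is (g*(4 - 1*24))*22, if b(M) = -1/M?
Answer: -11440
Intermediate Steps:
g = 26 (g = -1/(-1) - 5*(-5) = -1*(-1) + 25 = 1 + 25 = 26)
(g*(4 - 1*24))*22 = (26*(4 - 1*24))*22 = (26*(4 - 24))*22 = (26*(-20))*22 = -520*22 = -11440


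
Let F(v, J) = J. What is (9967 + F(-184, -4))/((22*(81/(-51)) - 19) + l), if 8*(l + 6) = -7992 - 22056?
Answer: -169371/64871 ≈ -2.6109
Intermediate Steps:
l = -3762 (l = -6 + (-7992 - 22056)/8 = -6 + (⅛)*(-30048) = -6 - 3756 = -3762)
(9967 + F(-184, -4))/((22*(81/(-51)) - 19) + l) = (9967 - 4)/((22*(81/(-51)) - 19) - 3762) = 9963/((22*(81*(-1/51)) - 19) - 3762) = 9963/((22*(-27/17) - 19) - 3762) = 9963/((-594/17 - 19) - 3762) = 9963/(-917/17 - 3762) = 9963/(-64871/17) = 9963*(-17/64871) = -169371/64871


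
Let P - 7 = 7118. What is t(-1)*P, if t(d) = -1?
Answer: -7125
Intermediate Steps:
P = 7125 (P = 7 + 7118 = 7125)
t(-1)*P = -1*7125 = -7125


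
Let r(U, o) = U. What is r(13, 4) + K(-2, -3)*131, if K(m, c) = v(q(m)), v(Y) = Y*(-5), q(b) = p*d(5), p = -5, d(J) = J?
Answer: 16388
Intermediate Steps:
q(b) = -25 (q(b) = -5*5 = -25)
v(Y) = -5*Y
K(m, c) = 125 (K(m, c) = -5*(-25) = 125)
r(13, 4) + K(-2, -3)*131 = 13 + 125*131 = 13 + 16375 = 16388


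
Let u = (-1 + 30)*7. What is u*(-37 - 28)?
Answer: -13195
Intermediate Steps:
u = 203 (u = 29*7 = 203)
u*(-37 - 28) = 203*(-37 - 28) = 203*(-65) = -13195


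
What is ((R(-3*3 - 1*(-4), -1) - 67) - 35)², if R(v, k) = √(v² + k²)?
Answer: (102 - √26)² ≈ 9389.8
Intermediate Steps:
R(v, k) = √(k² + v²)
((R(-3*3 - 1*(-4), -1) - 67) - 35)² = ((√((-1)² + (-3*3 - 1*(-4))²) - 67) - 35)² = ((√(1 + (-9 + 4)²) - 67) - 35)² = ((√(1 + (-5)²) - 67) - 35)² = ((√(1 + 25) - 67) - 35)² = ((√26 - 67) - 35)² = ((-67 + √26) - 35)² = (-102 + √26)²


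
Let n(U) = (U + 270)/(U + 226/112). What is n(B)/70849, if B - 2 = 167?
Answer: 24584/678520873 ≈ 3.6232e-5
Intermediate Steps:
B = 169 (B = 2 + 167 = 169)
n(U) = (270 + U)/(113/56 + U) (n(U) = (270 + U)/(U + 226*(1/112)) = (270 + U)/(U + 113/56) = (270 + U)/(113/56 + U))
n(B)/70849 = (56*(270 + 169)/(113 + 56*169))/70849 = (56*439/(113 + 9464))*(1/70849) = (56*439/9577)*(1/70849) = (56*(1/9577)*439)*(1/70849) = (24584/9577)*(1/70849) = 24584/678520873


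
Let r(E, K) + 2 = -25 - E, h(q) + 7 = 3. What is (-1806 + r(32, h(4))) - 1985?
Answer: -3850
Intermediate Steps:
h(q) = -4 (h(q) = -7 + 3 = -4)
r(E, K) = -27 - E (r(E, K) = -2 + (-25 - E) = -27 - E)
(-1806 + r(32, h(4))) - 1985 = (-1806 + (-27 - 1*32)) - 1985 = (-1806 + (-27 - 32)) - 1985 = (-1806 - 59) - 1985 = -1865 - 1985 = -3850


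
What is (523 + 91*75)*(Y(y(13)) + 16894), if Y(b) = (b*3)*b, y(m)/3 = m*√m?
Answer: 560013124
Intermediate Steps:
y(m) = 3*m^(3/2) (y(m) = 3*(m*√m) = 3*m^(3/2))
Y(b) = 3*b² (Y(b) = (3*b)*b = 3*b²)
(523 + 91*75)*(Y(y(13)) + 16894) = (523 + 91*75)*(3*(3*13^(3/2))² + 16894) = (523 + 6825)*(3*(3*(13*√13))² + 16894) = 7348*(3*(39*√13)² + 16894) = 7348*(3*19773 + 16894) = 7348*(59319 + 16894) = 7348*76213 = 560013124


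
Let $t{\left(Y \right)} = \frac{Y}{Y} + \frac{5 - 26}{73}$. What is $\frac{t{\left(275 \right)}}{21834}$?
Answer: $\frac{26}{796941} \approx 3.2625 \cdot 10^{-5}$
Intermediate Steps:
$t{\left(Y \right)} = \frac{52}{73}$ ($t{\left(Y \right)} = 1 + \left(5 - 26\right) \frac{1}{73} = 1 - \frac{21}{73} = \frac{52}{73}$)
$\frac{t{\left(275 \right)}}{21834} = \frac{52}{73 \cdot 21834} = \frac{52}{73} \cdot \frac{1}{21834} = \frac{26}{796941}$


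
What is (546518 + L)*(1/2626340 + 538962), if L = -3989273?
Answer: -974642190947681631/525268 ≈ -1.8555e+12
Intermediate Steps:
(546518 + L)*(1/2626340 + 538962) = (546518 - 3989273)*(1/2626340 + 538962) = -3442755*(1/2626340 + 538962) = -3442755*1415497459081/2626340 = -974642190947681631/525268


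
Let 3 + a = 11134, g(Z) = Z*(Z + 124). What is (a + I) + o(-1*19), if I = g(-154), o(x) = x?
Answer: 15732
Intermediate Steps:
g(Z) = Z*(124 + Z)
a = 11131 (a = -3 + 11134 = 11131)
I = 4620 (I = -154*(124 - 154) = -154*(-30) = 4620)
(a + I) + o(-1*19) = (11131 + 4620) - 1*19 = 15751 - 19 = 15732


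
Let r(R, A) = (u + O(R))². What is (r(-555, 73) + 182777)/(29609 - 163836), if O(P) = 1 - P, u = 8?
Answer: -500873/134227 ≈ -3.7315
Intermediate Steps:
r(R, A) = (9 - R)² (r(R, A) = (8 + (1 - R))² = (9 - R)²)
(r(-555, 73) + 182777)/(29609 - 163836) = ((-9 - 555)² + 182777)/(29609 - 163836) = ((-564)² + 182777)/(-134227) = (318096 + 182777)*(-1/134227) = 500873*(-1/134227) = -500873/134227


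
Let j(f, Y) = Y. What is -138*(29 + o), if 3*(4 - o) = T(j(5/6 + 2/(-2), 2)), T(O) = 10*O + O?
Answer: -3542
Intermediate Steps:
T(O) = 11*O
o = -10/3 (o = 4 - 11*2/3 = 4 - 1/3*22 = 4 - 22/3 = -10/3 ≈ -3.3333)
-138*(29 + o) = -138*(29 - 10/3) = -138*77/3 = -3542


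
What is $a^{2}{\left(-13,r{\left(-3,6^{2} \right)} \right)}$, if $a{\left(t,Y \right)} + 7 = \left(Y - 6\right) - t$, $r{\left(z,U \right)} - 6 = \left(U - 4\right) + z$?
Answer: $1225$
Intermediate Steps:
$r{\left(z,U \right)} = 2 + U + z$ ($r{\left(z,U \right)} = 6 + \left(\left(U - 4\right) + z\right) = 6 + \left(\left(-4 + U\right) + z\right) = 6 + \left(-4 + U + z\right) = 2 + U + z$)
$a{\left(t,Y \right)} = -13 + Y - t$ ($a{\left(t,Y \right)} = -7 - \left(6 + t - Y\right) = -13 + Y - t$)
$a^{2}{\left(-13,r{\left(-3,6^{2} \right)} \right)} = \left(-13 + \left(2 + 6^{2} - 3\right) - -13\right)^{2} = \left(-13 + \left(2 + 36 - 3\right) + 13\right)^{2} = \left(-13 + 35 + 13\right)^{2} = 35^{2} = 1225$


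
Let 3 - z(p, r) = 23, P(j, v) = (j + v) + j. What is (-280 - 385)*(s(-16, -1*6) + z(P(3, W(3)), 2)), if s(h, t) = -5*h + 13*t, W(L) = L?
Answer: 11970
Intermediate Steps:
P(j, v) = v + 2*j
z(p, r) = -20 (z(p, r) = 3 - 1*23 = 3 - 23 = -20)
(-280 - 385)*(s(-16, -1*6) + z(P(3, W(3)), 2)) = (-280 - 385)*((-5*(-16) + 13*(-1*6)) - 20) = -665*((80 + 13*(-6)) - 20) = -665*((80 - 78) - 20) = -665*(2 - 20) = -665*(-18) = 11970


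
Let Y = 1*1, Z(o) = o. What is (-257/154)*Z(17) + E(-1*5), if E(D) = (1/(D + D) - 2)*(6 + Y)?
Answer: -16582/385 ≈ -43.070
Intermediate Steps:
Y = 1
E(D) = -14 + 7/(2*D) (E(D) = (1/(D + D) - 2)*(6 + 1) = (1/(2*D) - 2)*7 = (-2 + 1/(2*D))*7 = -14 + 7/(2*D))
(-257/154)*Z(17) + E(-1*5) = -257/154*17 + (-14 + 7/(2*((-1*5)))) = -257*1/154*17 + (-14 + (7/2)/(-5)) = -257/154*17 + (-14 + (7/2)*(-⅕)) = -4369/154 + (-14 - 7/10) = -4369/154 - 147/10 = -16582/385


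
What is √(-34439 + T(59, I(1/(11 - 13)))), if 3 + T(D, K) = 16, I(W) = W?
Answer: I*√34426 ≈ 185.54*I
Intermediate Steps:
T(D, K) = 13 (T(D, K) = -3 + 16 = 13)
√(-34439 + T(59, I(1/(11 - 13)))) = √(-34439 + 13) = √(-34426) = I*√34426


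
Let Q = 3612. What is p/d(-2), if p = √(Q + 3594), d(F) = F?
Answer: -√7206/2 ≈ -42.444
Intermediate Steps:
p = √7206 (p = √(3612 + 3594) = √7206 ≈ 84.888)
p/d(-2) = √7206/(-2) = √7206*(-½) = -√7206/2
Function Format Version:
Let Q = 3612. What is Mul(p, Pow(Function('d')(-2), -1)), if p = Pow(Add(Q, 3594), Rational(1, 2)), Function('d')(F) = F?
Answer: Mul(Rational(-1, 2), Pow(7206, Rational(1, 2))) ≈ -42.444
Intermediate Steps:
p = Pow(7206, Rational(1, 2)) (p = Pow(Add(3612, 3594), Rational(1, 2)) = Pow(7206, Rational(1, 2)) ≈ 84.888)
Mul(p, Pow(Function('d')(-2), -1)) = Mul(Pow(7206, Rational(1, 2)), Pow(-2, -1)) = Mul(Pow(7206, Rational(1, 2)), Rational(-1, 2)) = Mul(Rational(-1, 2), Pow(7206, Rational(1, 2)))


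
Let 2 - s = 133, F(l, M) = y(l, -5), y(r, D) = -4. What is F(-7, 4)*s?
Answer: 524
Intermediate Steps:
F(l, M) = -4
s = -131 (s = 2 - 1*133 = 2 - 133 = -131)
F(-7, 4)*s = -4*(-131) = 524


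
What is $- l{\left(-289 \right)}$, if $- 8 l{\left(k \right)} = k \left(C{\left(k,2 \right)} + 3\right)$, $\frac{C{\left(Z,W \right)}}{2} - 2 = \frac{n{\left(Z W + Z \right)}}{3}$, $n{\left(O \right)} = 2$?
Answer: $- \frac{7225}{24} \approx -301.04$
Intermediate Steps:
$C{\left(Z,W \right)} = \frac{16}{3}$ ($C{\left(Z,W \right)} = 4 + 2 \cdot \frac{2}{3} = 4 + \frac{4}{3} = \frac{16}{3}$)
$l{\left(k \right)} = - \frac{25 k}{24}$ ($l{\left(k \right)} = - \frac{k \left(\frac{16}{3} + 3\right)}{8} = - \frac{k \frac{25}{3}}{8} = - \frac{\frac{25}{3} k}{8} = - \frac{25 k}{24}$)
$- l{\left(-289 \right)} = - \frac{\left(-25\right) \left(-289\right)}{24} = \left(-1\right) \frac{7225}{24} = - \frac{7225}{24}$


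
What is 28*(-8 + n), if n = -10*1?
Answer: -504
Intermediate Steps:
n = -10
28*(-8 + n) = 28*(-8 - 10) = 28*(-18) = -504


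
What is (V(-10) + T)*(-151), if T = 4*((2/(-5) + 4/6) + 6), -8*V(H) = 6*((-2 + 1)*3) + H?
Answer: -129407/30 ≈ -4313.6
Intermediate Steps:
V(H) = 9/4 - H/8 (V(H) = -(6*((-2 + 1)*3) + H)/8 = -(6*(-1*3) + H)/8 = -(6*(-3) + H)/8 = -(-18 + H)/8 = 9/4 - H/8)
T = 376/15 (T = 4*((2*(-1/5) + 4*(1/6)) + 6) = 4*((-2/5 + 2/3) + 6) = 4*(4/15 + 6) = 4*(94/15) = 376/15 ≈ 25.067)
(V(-10) + T)*(-151) = ((9/4 - 1/8*(-10)) + 376/15)*(-151) = ((9/4 + 5/4) + 376/15)*(-151) = (7/2 + 376/15)*(-151) = (857/30)*(-151) = -129407/30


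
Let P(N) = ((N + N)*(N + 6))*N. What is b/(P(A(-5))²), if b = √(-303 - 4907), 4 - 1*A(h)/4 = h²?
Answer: I*√5210/1211619741696 ≈ 5.9573e-11*I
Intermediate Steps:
A(h) = 16 - 4*h²
b = I*√5210 (b = √(-5210) = I*√5210 ≈ 72.18*I)
P(N) = 2*N²*(6 + N) (P(N) = ((2*N)*(6 + N))*N = (2*N*(6 + N))*N = 2*N²*(6 + N))
b/(P(A(-5))²) = (I*√5210)/((2*(16 - 4*(-5)²)²*(6 + (16 - 4*(-5)²)))²) = (I*√5210)/((2*(16 - 4*25)²*(6 + (16 - 4*25)))²) = (I*√5210)/((2*(16 - 100)²*(6 + (16 - 100)))²) = (I*√5210)/((2*(-84)²*(6 - 84))²) = (I*√5210)/((2*7056*(-78))²) = (I*√5210)/((-1100736)²) = (I*√5210)/1211619741696 = (I*√5210)*(1/1211619741696) = I*√5210/1211619741696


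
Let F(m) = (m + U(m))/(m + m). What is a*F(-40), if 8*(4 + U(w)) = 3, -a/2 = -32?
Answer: 349/10 ≈ 34.900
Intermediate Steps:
a = 64 (a = -2*(-32) = 64)
U(w) = -29/8 (U(w) = -4 + (⅛)*3 = -4 + 3/8 = -29/8)
F(m) = (-29/8 + m)/(2*m) (F(m) = (m - 29/8)/(m + m) = (-29/8 + m)/((2*m)) = (-29/8 + m)*(1/(2*m)) = (-29/8 + m)/(2*m))
a*F(-40) = 64*((1/16)*(-29 + 8*(-40))/(-40)) = 64*((1/16)*(-1/40)*(-29 - 320)) = 64*((1/16)*(-1/40)*(-349)) = 64*(349/640) = 349/10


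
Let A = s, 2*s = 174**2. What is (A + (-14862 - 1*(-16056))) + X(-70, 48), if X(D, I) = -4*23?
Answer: 16240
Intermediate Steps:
s = 15138 (s = (1/2)*174**2 = (1/2)*30276 = 15138)
A = 15138
X(D, I) = -92
(A + (-14862 - 1*(-16056))) + X(-70, 48) = (15138 + (-14862 - 1*(-16056))) - 92 = (15138 + (-14862 + 16056)) - 92 = (15138 + 1194) - 92 = 16332 - 92 = 16240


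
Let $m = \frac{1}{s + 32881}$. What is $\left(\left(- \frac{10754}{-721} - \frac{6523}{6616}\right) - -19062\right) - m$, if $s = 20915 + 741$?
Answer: $\frac{708940313259635}{37164129576} \approx 19076.0$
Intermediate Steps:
$s = 21656$
$m = \frac{1}{54537}$ ($m = \frac{1}{21656 + 32881} = \frac{1}{54537} \approx 1.8336 \cdot 10^{-5}$)
$\left(\left(- \frac{10754}{-721} - \frac{6523}{6616}\right) - -19062\right) - m = \left(\left(- \frac{10754}{-721} - \frac{6523}{6616}\right) - -19062\right) - \frac{1}{54537} = \left(\left(\left(-10754\right) \left(- \frac{1}{721}\right) - \frac{6523}{6616}\right) + 19062\right) - \frac{1}{54537} = \left(\left(\frac{10754}{721} - \frac{6523}{6616}\right) + 19062\right) - \frac{1}{54537} = \left(\frac{66445381}{4770136} + 19062\right) - \frac{1}{54537} = \frac{90994777813}{4770136} - \frac{1}{54537} = \frac{708940313259635}{37164129576}$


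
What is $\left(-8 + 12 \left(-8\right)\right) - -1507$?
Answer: $1403$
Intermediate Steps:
$\left(-8 + 12 \left(-8\right)\right) - -1507 = \left(-8 - 96\right) + 1507 = -104 + 1507 = 1403$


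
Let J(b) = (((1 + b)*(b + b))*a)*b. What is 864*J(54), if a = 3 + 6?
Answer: 2494229760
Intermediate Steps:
a = 9
J(b) = 18*b²*(1 + b) (J(b) = (((1 + b)*(b + b))*9)*b = (((1 + b)*(2*b))*9)*b = ((2*b*(1 + b))*9)*b = (18*b*(1 + b))*b = 18*b²*(1 + b))
864*J(54) = 864*(18*54²*(1 + 54)) = 864*(18*2916*55) = 864*2886840 = 2494229760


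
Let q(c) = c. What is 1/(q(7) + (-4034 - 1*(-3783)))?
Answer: -1/244 ≈ -0.0040984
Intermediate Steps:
1/(q(7) + (-4034 - 1*(-3783))) = 1/(7 + (-4034 - 1*(-3783))) = 1/(7 + (-4034 + 3783)) = 1/(7 - 251) = 1/(-244) = -1/244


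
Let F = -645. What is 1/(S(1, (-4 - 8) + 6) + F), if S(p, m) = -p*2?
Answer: -1/647 ≈ -0.0015456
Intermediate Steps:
S(p, m) = -2*p
1/(S(1, (-4 - 8) + 6) + F) = 1/(-2*1 - 645) = 1/(-2 - 645) = 1/(-647) = -1/647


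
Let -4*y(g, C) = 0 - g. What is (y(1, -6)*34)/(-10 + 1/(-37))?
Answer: -629/742 ≈ -0.84771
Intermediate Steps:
y(g, C) = g/4 (y(g, C) = -(0 - g)/4 = -(-1)*g/4 = g/4)
(y(1, -6)*34)/(-10 + 1/(-37)) = (((¼)*1)*34)/(-10 + 1/(-37)) = ((¼)*34)/(-10 - 1/37) = 17/(2*(-371/37)) = (17/2)*(-37/371) = -629/742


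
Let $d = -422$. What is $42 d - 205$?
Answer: $-17929$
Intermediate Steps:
$42 d - 205 = 42 \left(-422\right) - 205 = -17724 - 205 = -17929$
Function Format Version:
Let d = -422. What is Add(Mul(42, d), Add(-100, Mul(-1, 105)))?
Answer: -17929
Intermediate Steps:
Add(Mul(42, d), Add(-100, Mul(-1, 105))) = Add(Mul(42, -422), Add(-100, Mul(-1, 105))) = Add(-17724, Add(-100, -105)) = Add(-17724, -205) = -17929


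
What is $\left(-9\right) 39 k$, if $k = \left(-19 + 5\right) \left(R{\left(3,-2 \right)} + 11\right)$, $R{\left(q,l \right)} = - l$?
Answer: $63882$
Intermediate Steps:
$k = -182$ ($k = \left(-19 + 5\right) \left(\left(-1\right) \left(-2\right) + 11\right) = - 14 \left(2 + 11\right) = \left(-14\right) 13 = -182$)
$\left(-9\right) 39 k = \left(-9\right) 39 \left(-182\right) = \left(-351\right) \left(-182\right) = 63882$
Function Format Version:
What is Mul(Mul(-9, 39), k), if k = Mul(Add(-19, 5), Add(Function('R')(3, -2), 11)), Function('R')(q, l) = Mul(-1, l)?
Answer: 63882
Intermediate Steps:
k = -182 (k = Mul(Add(-19, 5), Add(Mul(-1, -2), 11)) = Mul(-14, Add(2, 11)) = Mul(-14, 13) = -182)
Mul(Mul(-9, 39), k) = Mul(Mul(-9, 39), -182) = Mul(-351, -182) = 63882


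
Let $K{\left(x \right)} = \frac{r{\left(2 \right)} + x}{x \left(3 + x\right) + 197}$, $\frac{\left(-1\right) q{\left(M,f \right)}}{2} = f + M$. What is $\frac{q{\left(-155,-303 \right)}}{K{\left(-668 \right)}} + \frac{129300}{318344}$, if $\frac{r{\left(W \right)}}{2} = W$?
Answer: $- \frac{2024895168987}{3302819} \approx -6.1308 \cdot 10^{5}$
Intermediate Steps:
$q{\left(M,f \right)} = - 2 M - 2 f$ ($q{\left(M,f \right)} = - 2 \left(f + M\right) = - 2 \left(M + f\right) = - 2 M - 2 f$)
$r{\left(W \right)} = 2 W$
$K{\left(x \right)} = \frac{4 + x}{197 + x \left(3 + x\right)}$ ($K{\left(x \right)} = \frac{2 \cdot 2 + x}{x \left(3 + x\right) + 197} = \frac{4 + x}{197 + x \left(3 + x\right)}$)
$\frac{q{\left(-155,-303 \right)}}{K{\left(-668 \right)}} + \frac{129300}{318344} = \frac{\left(-2\right) \left(-155\right) - -606}{\frac{1}{197 + \left(-668\right)^{2} + 3 \left(-668\right)} \left(4 - 668\right)} + \frac{129300}{318344} = \frac{310 + 606}{\frac{1}{197 + 446224 - 2004} \left(-664\right)} + 129300 \cdot \frac{1}{318344} = \frac{916}{\frac{1}{444417} \left(-664\right)} + \frac{32325}{79586} = \frac{916}{- \frac{664}{444417}} + \frac{32325}{79586} = 916 \left(- \frac{444417}{664}\right) + \frac{32325}{79586} = - \frac{101771493}{166} + \frac{32325}{79586} = - \frac{2024895168987}{3302819}$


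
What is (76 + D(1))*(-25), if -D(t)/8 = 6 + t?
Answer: -500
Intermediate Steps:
D(t) = -48 - 8*t (D(t) = -8*(6 + t) = -48 - 8*t)
(76 + D(1))*(-25) = (76 + (-48 - 8*1))*(-25) = (76 + (-48 - 8))*(-25) = (76 - 56)*(-25) = 20*(-25) = -500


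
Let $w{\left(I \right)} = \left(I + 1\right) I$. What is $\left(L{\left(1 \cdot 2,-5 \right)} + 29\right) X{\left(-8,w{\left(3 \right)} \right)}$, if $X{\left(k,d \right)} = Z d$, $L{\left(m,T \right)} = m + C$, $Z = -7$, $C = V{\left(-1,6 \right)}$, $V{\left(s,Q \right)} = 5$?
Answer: $-3024$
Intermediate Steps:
$C = 5$
$w{\left(I \right)} = I \left(1 + I\right)$ ($w{\left(I \right)} = \left(1 + I\right) I = I \left(1 + I\right)$)
$L{\left(m,T \right)} = 5 + m$ ($L{\left(m,T \right)} = m + 5 = 5 + m$)
$X{\left(k,d \right)} = - 7 d$
$\left(L{\left(1 \cdot 2,-5 \right)} + 29\right) X{\left(-8,w{\left(3 \right)} \right)} = \left(\left(5 + 1 \cdot 2\right) + 29\right) \left(- 7 \cdot 3 \left(1 + 3\right)\right) = \left(\left(5 + 2\right) + 29\right) \left(- 7 \cdot 3 \cdot 4\right) = \left(7 + 29\right) \left(\left(-7\right) 12\right) = 36 \left(-84\right) = -3024$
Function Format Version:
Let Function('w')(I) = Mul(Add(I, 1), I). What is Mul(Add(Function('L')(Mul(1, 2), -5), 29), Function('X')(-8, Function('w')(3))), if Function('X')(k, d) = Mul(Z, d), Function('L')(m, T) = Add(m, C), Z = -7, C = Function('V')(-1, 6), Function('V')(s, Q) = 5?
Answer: -3024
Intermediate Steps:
C = 5
Function('w')(I) = Mul(I, Add(1, I)) (Function('w')(I) = Mul(Add(1, I), I) = Mul(I, Add(1, I)))
Function('L')(m, T) = Add(5, m) (Function('L')(m, T) = Add(m, 5) = Add(5, m))
Function('X')(k, d) = Mul(-7, d)
Mul(Add(Function('L')(Mul(1, 2), -5), 29), Function('X')(-8, Function('w')(3))) = Mul(Add(Add(5, Mul(1, 2)), 29), Mul(-7, Mul(3, Add(1, 3)))) = Mul(Add(Add(5, 2), 29), Mul(-7, Mul(3, 4))) = Mul(Add(7, 29), Mul(-7, 12)) = Mul(36, -84) = -3024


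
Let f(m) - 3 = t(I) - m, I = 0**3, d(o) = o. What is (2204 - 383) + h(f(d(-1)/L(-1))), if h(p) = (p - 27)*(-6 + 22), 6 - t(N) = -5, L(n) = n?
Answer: 1597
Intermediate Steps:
I = 0
t(N) = 11 (t(N) = 6 - 1*(-5) = 6 + 5 = 11)
f(m) = 14 - m (f(m) = 3 + (11 - m) = 14 - m)
h(p) = -432 + 16*p (h(p) = (-27 + p)*16 = -432 + 16*p)
(2204 - 383) + h(f(d(-1)/L(-1))) = (2204 - 383) + (-432 + 16*(14 - (-1)/(-1))) = 1821 + (-432 + 16*(14 - (-1)*(-1))) = 1821 + (-432 + 16*(14 - 1*1)) = 1821 + (-432 + 16*(14 - 1)) = 1821 + (-432 + 16*13) = 1821 + (-432 + 208) = 1821 - 224 = 1597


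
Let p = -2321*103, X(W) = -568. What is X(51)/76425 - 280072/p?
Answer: 21268714816/18270389775 ≈ 1.1641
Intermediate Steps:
p = -239063
X(51)/76425 - 280072/p = -568/76425 - 280072/(-239063) = -568*1/76425 - 280072*(-1/239063) = -568/76425 + 280072/239063 = 21268714816/18270389775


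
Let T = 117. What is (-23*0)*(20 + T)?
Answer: 0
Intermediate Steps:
(-23*0)*(20 + T) = (-23*0)*(20 + 117) = 0*137 = 0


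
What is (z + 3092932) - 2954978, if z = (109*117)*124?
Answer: 1719326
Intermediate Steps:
z = 1581372 (z = 12753*124 = 1581372)
(z + 3092932) - 2954978 = (1581372 + 3092932) - 2954978 = 4674304 - 2954978 = 1719326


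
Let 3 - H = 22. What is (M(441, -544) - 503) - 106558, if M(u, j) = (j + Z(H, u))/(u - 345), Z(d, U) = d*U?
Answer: -10286779/96 ≈ -1.0715e+5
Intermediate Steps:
H = -19 (H = 3 - 1*22 = 3 - 22 = -19)
Z(d, U) = U*d
M(u, j) = (j - 19*u)/(-345 + u) (M(u, j) = (j + u*(-19))/(u - 345) = (j - 19*u)/(-345 + u))
(M(441, -544) - 503) - 106558 = ((-544 - 19*441)/(-345 + 441) - 503) - 106558 = ((-544 - 8379)/96 - 503) - 106558 = ((1/96)*(-8923) - 503) - 106558 = (-8923/96 - 503) - 106558 = -57211/96 - 106558 = -10286779/96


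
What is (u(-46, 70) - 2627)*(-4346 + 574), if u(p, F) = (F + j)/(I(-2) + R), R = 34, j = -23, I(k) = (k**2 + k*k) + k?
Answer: 99046119/10 ≈ 9.9046e+6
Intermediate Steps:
I(k) = k + 2*k**2 (I(k) = (k**2 + k**2) + k = 2*k**2 + k = k + 2*k**2)
u(p, F) = -23/40 + F/40 (u(p, F) = (F - 23)/(-2*(1 + 2*(-2)) + 34) = (-23 + F)/(-2*(1 - 4) + 34) = (-23 + F)/(-2*(-3) + 34) = (-23 + F)/(6 + 34) = (-23 + F)/40 = (-23 + F)*(1/40) = -23/40 + F/40)
(u(-46, 70) - 2627)*(-4346 + 574) = ((-23/40 + (1/40)*70) - 2627)*(-4346 + 574) = ((-23/40 + 7/4) - 2627)*(-3772) = (47/40 - 2627)*(-3772) = -105033/40*(-3772) = 99046119/10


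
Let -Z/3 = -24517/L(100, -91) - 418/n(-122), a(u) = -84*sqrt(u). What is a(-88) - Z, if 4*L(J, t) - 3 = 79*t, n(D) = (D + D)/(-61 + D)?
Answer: -6464229/7186 - 168*I*sqrt(22) ≈ -899.56 - 787.99*I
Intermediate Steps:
n(D) = 2*D/(-61 + D) (n(D) = (2*D)/(-61 + D) = 2*D/(-61 + D))
L(J, t) = 3/4 + 79*t/4 (L(J, t) = 3/4 + (79*t)/4 = 3/4 + 79*t/4)
Z = 6464229/7186 (Z = -3*(-24517/(3/4 + (79/4)*(-91)) - 418/(2*(-122)/(-61 - 122))) = -3*(-24517/(3/4 - 7189/4) - 418/(2*(-122)/(-183))) = -3*(-24517/(-3593/2) - 418/(2*(-122)*(-1/183))) = -3*(-24517*(-2/3593) - 418/4/3) = -3*(49034/3593 - 418*3/4) = -3*(49034/3593 - 627/2) = -3*(-2154743/7186) = 6464229/7186 ≈ 899.56)
a(-88) - Z = -168*I*sqrt(22) - 1*6464229/7186 = -168*I*sqrt(22) - 6464229/7186 = -6464229/7186 - 168*I*sqrt(22)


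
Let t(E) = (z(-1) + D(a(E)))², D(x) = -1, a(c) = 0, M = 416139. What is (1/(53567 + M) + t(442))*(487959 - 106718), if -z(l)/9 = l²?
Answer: 17907118895841/469706 ≈ 3.8124e+7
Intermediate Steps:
z(l) = -9*l²
t(E) = 100 (t(E) = (-9*(-1)² - 1)² = (-9*1 - 1)² = (-9 - 1)² = (-10)² = 100)
(1/(53567 + M) + t(442))*(487959 - 106718) = (1/(53567 + 416139) + 100)*(487959 - 106718) = (1/469706 + 100)*381241 = (46970601/469706)*381241 = 17907118895841/469706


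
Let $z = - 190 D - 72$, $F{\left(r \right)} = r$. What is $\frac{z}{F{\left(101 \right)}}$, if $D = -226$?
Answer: $\frac{42868}{101} \approx 424.44$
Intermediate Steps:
$z = 42868$ ($z = \left(-190\right) \left(-226\right) - 72 = 42940 - 72 = 42868$)
$\frac{z}{F{\left(101 \right)}} = \frac{42868}{101}$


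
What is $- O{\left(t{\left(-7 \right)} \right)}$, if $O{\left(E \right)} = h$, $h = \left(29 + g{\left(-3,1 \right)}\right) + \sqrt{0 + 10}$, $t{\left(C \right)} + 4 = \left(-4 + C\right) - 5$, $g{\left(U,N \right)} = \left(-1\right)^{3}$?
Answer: $-28 - \sqrt{10} \approx -31.162$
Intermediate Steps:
$g{\left(U,N \right)} = -1$
$t{\left(C \right)} = -13 + C$ ($t{\left(C \right)} = -4 + \left(\left(-4 + C\right) - 5\right) = -4 + \left(-9 + C\right) = -13 + C$)
$h = 28 + \sqrt{10}$ ($h = \left(29 - 1\right) + \sqrt{0 + 10} = 28 + \sqrt{10} \approx 31.162$)
$O{\left(E \right)} = 28 + \sqrt{10}$
$- O{\left(t{\left(-7 \right)} \right)} = - (28 + \sqrt{10}) = -28 - \sqrt{10}$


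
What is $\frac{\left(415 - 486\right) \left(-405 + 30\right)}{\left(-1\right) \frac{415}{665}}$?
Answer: $- \frac{3541125}{83} \approx -42664.0$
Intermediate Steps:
$\frac{\left(415 - 486\right) \left(-405 + 30\right)}{\left(-1\right) \frac{415}{665}} = \frac{\left(-71\right) \left(-375\right)}{\left(-1\right) 415 \cdot \frac{1}{665}} = \frac{26625}{\left(-1\right) \frac{83}{133}} = \frac{26625}{- \frac{83}{133}} = 26625 \left(- \frac{133}{83}\right) = - \frac{3541125}{83}$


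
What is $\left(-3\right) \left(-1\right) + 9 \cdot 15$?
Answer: $138$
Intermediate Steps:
$\left(-3\right) \left(-1\right) + 9 \cdot 15 = 3 + 135 = 138$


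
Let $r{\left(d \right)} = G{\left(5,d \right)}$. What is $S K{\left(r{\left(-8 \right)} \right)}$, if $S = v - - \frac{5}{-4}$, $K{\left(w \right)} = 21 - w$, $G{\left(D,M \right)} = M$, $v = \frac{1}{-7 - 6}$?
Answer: $- \frac{2001}{52} \approx -38.481$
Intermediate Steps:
$v = - \frac{1}{13}$ ($v = \frac{1}{-13} = - \frac{1}{13} \approx -0.076923$)
$r{\left(d \right)} = d$
$S = - \frac{69}{52}$ ($S = - \frac{1}{13} - - \frac{5}{-4} = - \frac{1}{13} - \left(-5\right) \left(- \frac{1}{4}\right) = - \frac{1}{13} - \frac{5}{4} = - \frac{69}{52} \approx -1.3269$)
$S K{\left(r{\left(-8 \right)} \right)} = - \frac{69 \left(21 - -8\right)}{52} = - \frac{69 \left(21 + 8\right)}{52} = \left(- \frac{69}{52}\right) 29 = - \frac{2001}{52}$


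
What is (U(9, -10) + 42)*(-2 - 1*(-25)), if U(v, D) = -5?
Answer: 851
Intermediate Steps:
(U(9, -10) + 42)*(-2 - 1*(-25)) = (-5 + 42)*(-2 - 1*(-25)) = 37*(-2 + 25) = 37*23 = 851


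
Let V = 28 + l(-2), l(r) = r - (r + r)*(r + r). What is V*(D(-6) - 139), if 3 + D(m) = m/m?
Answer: -1410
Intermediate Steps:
l(r) = r - 4*r² (l(r) = r - 2*r*2*r = r - 4*r²)
V = 10 (V = 28 - 2*(1 - 4*(-2)) = 28 - 2*(1 + 8) = 28 - 2*9 = 28 - 18 = 10)
D(m) = -2 (D(m) = -3 + m/m = -3 + 1 = -2)
V*(D(-6) - 139) = 10*(-2 - 139) = 10*(-141) = -1410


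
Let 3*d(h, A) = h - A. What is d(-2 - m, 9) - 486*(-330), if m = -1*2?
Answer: 160377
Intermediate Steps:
m = -2
d(h, A) = -A/3 + h/3 (d(h, A) = (h - A)/3 = -A/3 + h/3)
d(-2 - m, 9) - 486*(-330) = (-⅓*9 + (-2 - 1*(-2))/3) - 486*(-330) = (-3 + (-2 + 2)/3) + 160380 = (-3 + (⅓)*0) + 160380 = (-3 + 0) + 160380 = -3 + 160380 = 160377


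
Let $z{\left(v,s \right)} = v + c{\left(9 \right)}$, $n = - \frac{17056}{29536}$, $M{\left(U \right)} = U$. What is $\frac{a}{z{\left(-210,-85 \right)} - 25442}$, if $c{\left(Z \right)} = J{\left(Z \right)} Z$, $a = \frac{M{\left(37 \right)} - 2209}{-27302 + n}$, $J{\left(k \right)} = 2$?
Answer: $- \frac{25702}{8281845537} \approx -3.1034 \cdot 10^{-6}$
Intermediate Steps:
$n = - \frac{41}{71}$ ($n = \left(-17056\right) \frac{1}{29536} = - \frac{41}{71} \approx -0.57747$)
$a = \frac{51404}{646161}$ ($a = \frac{37 - 2209}{-27302 - \frac{41}{71}} = - \frac{2172}{- \frac{1938483}{71}} = \left(-2172\right) \left(- \frac{71}{1938483}\right) = \frac{51404}{646161} \approx 0.079553$)
$c{\left(Z \right)} = 2 Z$
$z{\left(v,s \right)} = 18 + v$ ($z{\left(v,s \right)} = v + 2 \cdot 9 = v + 18 = 18 + v$)
$\frac{a}{z{\left(-210,-85 \right)} - 25442} = \frac{51404}{646161 \left(\left(18 - 210\right) - 25442\right)} = \frac{51404}{646161 \left(-192 - 25442\right)} = \frac{51404}{646161 \left(-25634\right)} = \frac{51404}{646161} \left(- \frac{1}{25634}\right) = - \frac{25702}{8281845537}$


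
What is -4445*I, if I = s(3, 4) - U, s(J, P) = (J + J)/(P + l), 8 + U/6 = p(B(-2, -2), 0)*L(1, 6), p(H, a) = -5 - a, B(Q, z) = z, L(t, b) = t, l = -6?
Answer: -333375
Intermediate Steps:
U = -78 (U = -48 + 6*((-5 - 1*0)*1) = -48 + 6*((-5 + 0)*1) = -48 + 6*(-5*1) = -48 + 6*(-5) = -48 - 30 = -78)
s(J, P) = 2*J/(-6 + P) (s(J, P) = (J + J)/(P - 6) = (2*J)/(-6 + P) = 2*J/(-6 + P))
I = 75 (I = 2*3/(-6 + 4) - 1*(-78) = 2*3/(-2) + 78 = 2*3*(-½) + 78 = -3 + 78 = 75)
-4445*I = -4445*75 = -333375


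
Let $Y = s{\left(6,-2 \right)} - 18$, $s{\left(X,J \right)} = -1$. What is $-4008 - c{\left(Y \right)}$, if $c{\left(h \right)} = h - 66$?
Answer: $-3923$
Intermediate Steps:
$Y = -19$ ($Y = -1 - 18 = -19$)
$c{\left(h \right)} = -66 + h$ ($c{\left(h \right)} = h - 66 = -66 + h$)
$-4008 - c{\left(Y \right)} = -4008 - \left(-66 - 19\right) = -4008 - -85 = -4008 + 85 = -3923$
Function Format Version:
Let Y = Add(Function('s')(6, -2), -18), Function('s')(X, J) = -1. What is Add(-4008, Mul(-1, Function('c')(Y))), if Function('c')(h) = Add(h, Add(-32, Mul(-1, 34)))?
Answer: -3923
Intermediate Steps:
Y = -19 (Y = Add(-1, -18) = -19)
Function('c')(h) = Add(-66, h) (Function('c')(h) = Add(h, Add(-32, -34)) = Add(h, -66) = Add(-66, h))
Add(-4008, Mul(-1, Function('c')(Y))) = Add(-4008, Mul(-1, Add(-66, -19))) = Add(-4008, Mul(-1, -85)) = Add(-4008, 85) = -3923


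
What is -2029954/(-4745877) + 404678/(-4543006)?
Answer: 3650770594559/10780273843131 ≈ 0.33865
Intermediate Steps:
-2029954/(-4745877) + 404678/(-4543006) = -2029954*(-1/4745877) + 404678*(-1/4543006) = 2029954/4745877 - 202339/2271503 = 3650770594559/10780273843131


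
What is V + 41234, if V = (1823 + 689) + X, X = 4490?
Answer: 48236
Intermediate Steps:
V = 7002 (V = (1823 + 689) + 4490 = 2512 + 4490 = 7002)
V + 41234 = 7002 + 41234 = 48236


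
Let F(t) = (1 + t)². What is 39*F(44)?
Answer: 78975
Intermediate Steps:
39*F(44) = 39*(1 + 44)² = 39*45² = 39*2025 = 78975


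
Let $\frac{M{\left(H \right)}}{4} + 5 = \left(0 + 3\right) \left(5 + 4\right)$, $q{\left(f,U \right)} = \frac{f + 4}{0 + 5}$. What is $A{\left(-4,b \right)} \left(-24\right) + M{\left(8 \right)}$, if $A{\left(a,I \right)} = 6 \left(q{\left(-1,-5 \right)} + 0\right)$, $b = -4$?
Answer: $\frac{8}{5} \approx 1.6$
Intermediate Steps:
$q{\left(f,U \right)} = \frac{4}{5} + \frac{f}{5}$ ($q{\left(f,U \right)} = \frac{4 + f}{5} = \left(4 + f\right) \frac{1}{5} = \frac{4}{5} + \frac{f}{5}$)
$M{\left(H \right)} = 88$ ($M{\left(H \right)} = -20 + 4 \left(0 + 3\right) \left(5 + 4\right) = -20 + 4 \cdot 3 \cdot 9 = -20 + 4 \cdot 27 = -20 + 108 = 88$)
$A{\left(a,I \right)} = \frac{18}{5}$ ($A{\left(a,I \right)} = 6 \left(\left(\frac{4}{5} + \frac{1}{5} \left(-1\right)\right) + 0\right) = 6 \left(\left(\frac{4}{5} - \frac{1}{5}\right) + 0\right) = 6 \left(\frac{3}{5} + 0\right) = 6 \cdot \frac{3}{5} = \frac{18}{5}$)
$A{\left(-4,b \right)} \left(-24\right) + M{\left(8 \right)} = \frac{18}{5} \left(-24\right) + 88 = - \frac{432}{5} + 88 = \frac{8}{5}$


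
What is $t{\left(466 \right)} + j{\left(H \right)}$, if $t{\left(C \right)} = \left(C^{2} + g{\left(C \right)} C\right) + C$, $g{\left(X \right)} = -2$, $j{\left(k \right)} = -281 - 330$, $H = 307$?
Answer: $216079$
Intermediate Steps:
$j{\left(k \right)} = -611$ ($j{\left(k \right)} = -281 - 330 = -611$)
$t{\left(C \right)} = C^{2} - C$ ($t{\left(C \right)} = \left(C^{2} - 2 C\right) + C = C^{2} - C$)
$t{\left(466 \right)} + j{\left(H \right)} = 466 \left(-1 + 466\right) - 611 = 466 \cdot 465 - 611 = 216690 - 611 = 216079$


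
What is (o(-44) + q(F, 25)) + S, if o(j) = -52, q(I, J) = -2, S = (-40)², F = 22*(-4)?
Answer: 1546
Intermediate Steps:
F = -88
S = 1600
(o(-44) + q(F, 25)) + S = (-52 - 2) + 1600 = -54 + 1600 = 1546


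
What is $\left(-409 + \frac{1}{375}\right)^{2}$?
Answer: $\frac{23523583876}{140625} \approx 1.6728 \cdot 10^{5}$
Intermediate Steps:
$\left(-409 + \frac{1}{375}\right)^{2} = \left(- \frac{153374}{375}\right)^{2} = \frac{23523583876}{140625}$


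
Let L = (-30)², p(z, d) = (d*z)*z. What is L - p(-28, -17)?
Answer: 14228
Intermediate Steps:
p(z, d) = d*z²
L = 900
L - p(-28, -17) = 900 - (-17)*(-28)² = 900 - (-17)*784 = 900 - 1*(-13328) = 900 + 13328 = 14228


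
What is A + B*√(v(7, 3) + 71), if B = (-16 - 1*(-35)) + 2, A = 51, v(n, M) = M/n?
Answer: 51 + 30*√35 ≈ 228.48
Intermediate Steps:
B = 21 (B = (-16 + 35) + 2 = 19 + 2 = 21)
A + B*√(v(7, 3) + 71) = 51 + 21*√(3/7 + 71) = 51 + 21*√(500/7) = 51 + 21*(10*√35/7) = 51 + 30*√35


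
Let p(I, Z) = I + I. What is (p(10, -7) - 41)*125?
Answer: -2625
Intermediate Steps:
p(I, Z) = 2*I
(p(10, -7) - 41)*125 = (2*10 - 41)*125 = (20 - 41)*125 = -21*125 = -2625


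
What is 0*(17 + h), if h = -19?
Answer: 0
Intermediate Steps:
0*(17 + h) = 0*(17 - 19) = 0*(-2) = 0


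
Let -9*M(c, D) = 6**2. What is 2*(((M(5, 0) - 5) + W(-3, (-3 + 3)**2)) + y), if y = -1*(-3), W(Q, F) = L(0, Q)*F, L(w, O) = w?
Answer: -12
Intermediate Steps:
M(c, D) = -4 (M(c, D) = -1/9*6**2 = -1/9*36 = -4)
W(Q, F) = 0 (W(Q, F) = 0*F = 0)
y = 3
2*(((M(5, 0) - 5) + W(-3, (-3 + 3)**2)) + y) = 2*(((-4 - 5) + 0) + 3) = 2*((-9 + 0) + 3) = 2*(-9 + 3) = 2*(-6) = -12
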